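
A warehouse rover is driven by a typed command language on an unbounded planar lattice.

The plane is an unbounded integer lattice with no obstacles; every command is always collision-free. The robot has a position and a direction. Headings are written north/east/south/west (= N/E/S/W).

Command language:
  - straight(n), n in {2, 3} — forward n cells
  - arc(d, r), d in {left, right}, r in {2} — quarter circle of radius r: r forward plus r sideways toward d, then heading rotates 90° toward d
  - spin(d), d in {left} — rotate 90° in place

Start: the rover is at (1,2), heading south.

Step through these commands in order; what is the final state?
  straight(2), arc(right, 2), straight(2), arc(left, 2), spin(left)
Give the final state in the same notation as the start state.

from: at (1,2), heading south
t=1 straight(2) ⇒ at (1,0), heading south
t=2 arc(right, 2) ⇒ at (-1,-2), heading west
t=3 straight(2) ⇒ at (-3,-2), heading west
t=4 arc(left, 2) ⇒ at (-5,-4), heading south
t=5 spin(left) ⇒ at (-5,-4), heading east

at (-5,-4), heading east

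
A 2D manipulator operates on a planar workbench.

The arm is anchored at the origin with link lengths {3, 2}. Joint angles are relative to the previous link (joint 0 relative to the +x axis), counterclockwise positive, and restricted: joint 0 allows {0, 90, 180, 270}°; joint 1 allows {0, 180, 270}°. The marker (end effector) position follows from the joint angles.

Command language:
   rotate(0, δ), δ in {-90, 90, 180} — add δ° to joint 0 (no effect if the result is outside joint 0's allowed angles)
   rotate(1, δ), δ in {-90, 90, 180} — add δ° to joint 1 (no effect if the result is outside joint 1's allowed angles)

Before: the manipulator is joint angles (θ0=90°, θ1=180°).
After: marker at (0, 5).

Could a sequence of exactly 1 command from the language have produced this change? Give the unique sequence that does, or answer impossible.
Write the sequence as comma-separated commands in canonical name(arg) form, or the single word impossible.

rotate(1, 180)

from: joint angles (θ0=90°, θ1=180°)
[1] after rotate(1, 180): joint angles (θ0=90°, θ1=0°)
uniquely the one of 6 1-step routes that fits.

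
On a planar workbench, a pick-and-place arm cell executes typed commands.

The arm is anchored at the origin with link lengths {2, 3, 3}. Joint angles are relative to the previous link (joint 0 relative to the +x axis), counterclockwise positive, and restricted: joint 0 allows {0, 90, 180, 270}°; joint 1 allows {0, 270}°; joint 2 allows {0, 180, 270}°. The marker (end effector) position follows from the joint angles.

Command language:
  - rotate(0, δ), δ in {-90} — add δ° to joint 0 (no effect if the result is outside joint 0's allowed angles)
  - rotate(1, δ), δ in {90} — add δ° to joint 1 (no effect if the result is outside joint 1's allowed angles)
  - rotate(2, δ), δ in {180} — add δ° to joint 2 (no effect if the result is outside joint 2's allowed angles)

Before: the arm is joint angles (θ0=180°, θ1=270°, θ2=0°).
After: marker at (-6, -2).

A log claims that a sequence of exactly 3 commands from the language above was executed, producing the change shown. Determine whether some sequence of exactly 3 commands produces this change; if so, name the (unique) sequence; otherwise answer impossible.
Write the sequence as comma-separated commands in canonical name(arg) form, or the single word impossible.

rotate(0, -90), rotate(0, -90), rotate(0, -90)

t0: joint angles (θ0=180°, θ1=270°, θ2=0°)
1. rotate(0, -90) → joint angles (θ0=90°, θ1=270°, θ2=0°)
2. rotate(0, -90) → joint angles (θ0=0°, θ1=270°, θ2=0°)
3. rotate(0, -90) → joint angles (θ0=270°, θ1=270°, θ2=0°)
uniquely the one of 27 3-step routes that fits.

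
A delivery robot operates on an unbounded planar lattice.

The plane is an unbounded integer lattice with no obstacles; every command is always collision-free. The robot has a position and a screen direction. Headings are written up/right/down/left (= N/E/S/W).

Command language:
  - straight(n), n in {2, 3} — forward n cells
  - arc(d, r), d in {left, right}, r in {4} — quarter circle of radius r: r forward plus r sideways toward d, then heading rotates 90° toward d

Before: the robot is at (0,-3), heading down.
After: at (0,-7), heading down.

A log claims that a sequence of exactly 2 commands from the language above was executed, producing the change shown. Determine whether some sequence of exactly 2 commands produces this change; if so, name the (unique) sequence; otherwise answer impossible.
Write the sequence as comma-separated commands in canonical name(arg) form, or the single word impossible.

key: still facing S at the end — nothing in the sequence rotates
initial: at (0,-3), heading down
step 1 (straight(2)): at (0,-5), heading down
step 2 (straight(2)): at (0,-7), heading down
no rival 2-sequence matches.

straight(2), straight(2)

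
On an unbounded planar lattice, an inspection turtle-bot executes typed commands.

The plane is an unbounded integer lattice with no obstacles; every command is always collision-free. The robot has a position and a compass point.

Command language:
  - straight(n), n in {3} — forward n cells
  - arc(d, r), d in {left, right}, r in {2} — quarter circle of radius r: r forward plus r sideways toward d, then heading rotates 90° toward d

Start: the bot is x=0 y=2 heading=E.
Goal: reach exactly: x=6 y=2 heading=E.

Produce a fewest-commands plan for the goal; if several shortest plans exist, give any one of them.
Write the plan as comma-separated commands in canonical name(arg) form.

straight(3), straight(3)

t0: x=0 y=2 heading=E
[1] after straight(3): x=3 y=2 heading=E
[2] after straight(3): x=6 y=2 heading=E
nothing shorter than 2 reaches the goal.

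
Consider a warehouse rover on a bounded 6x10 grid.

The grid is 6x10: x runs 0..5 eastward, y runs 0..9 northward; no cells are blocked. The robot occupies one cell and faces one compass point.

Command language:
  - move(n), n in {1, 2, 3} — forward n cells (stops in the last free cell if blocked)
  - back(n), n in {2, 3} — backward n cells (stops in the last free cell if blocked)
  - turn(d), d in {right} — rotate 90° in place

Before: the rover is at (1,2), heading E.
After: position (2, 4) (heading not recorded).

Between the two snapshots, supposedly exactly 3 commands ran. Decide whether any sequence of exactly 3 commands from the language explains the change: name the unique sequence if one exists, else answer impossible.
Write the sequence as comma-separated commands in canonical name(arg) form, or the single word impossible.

key: order matters: swapping move(1) and back(2) lands elsewhere
start: at (1,2), heading E
[1] after move(1): at (2,2), heading E
[2] after turn(right): at (2,2), heading S
[3] after back(2): at (2,4), heading S
no other 3-command option fits: unique.

move(1), turn(right), back(2)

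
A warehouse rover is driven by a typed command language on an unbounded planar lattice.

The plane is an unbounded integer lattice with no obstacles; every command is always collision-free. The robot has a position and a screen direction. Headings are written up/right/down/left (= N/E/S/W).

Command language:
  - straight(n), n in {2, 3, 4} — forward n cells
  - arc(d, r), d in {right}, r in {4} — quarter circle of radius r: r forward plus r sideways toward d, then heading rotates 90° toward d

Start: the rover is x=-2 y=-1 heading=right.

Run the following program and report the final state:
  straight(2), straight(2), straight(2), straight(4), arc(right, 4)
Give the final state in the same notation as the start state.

begin: x=-2 y=-1 heading=right
t=1 straight(2) ⇒ x=0 y=-1 heading=right
t=2 straight(2) ⇒ x=2 y=-1 heading=right
t=3 straight(2) ⇒ x=4 y=-1 heading=right
t=4 straight(4) ⇒ x=8 y=-1 heading=right
t=5 arc(right, 4) ⇒ x=12 y=-5 heading=down

x=12 y=-5 heading=down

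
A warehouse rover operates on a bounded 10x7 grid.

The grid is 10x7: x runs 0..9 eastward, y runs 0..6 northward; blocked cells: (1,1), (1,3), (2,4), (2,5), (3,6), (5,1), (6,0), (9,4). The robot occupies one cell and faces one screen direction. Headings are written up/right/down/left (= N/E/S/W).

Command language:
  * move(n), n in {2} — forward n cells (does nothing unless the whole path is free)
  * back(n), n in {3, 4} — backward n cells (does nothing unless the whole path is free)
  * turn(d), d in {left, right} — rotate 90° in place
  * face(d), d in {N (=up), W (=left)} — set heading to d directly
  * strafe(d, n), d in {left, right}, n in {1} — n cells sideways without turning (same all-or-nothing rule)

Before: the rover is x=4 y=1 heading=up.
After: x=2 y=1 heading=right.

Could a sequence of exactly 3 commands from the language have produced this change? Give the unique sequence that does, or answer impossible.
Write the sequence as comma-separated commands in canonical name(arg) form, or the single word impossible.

strafe(left, 1), strafe(left, 1), turn(right)

key: order matters: swapping strafe(left, 1) and turn(right) lands elsewhere
t0: x=4 y=1 heading=up
[1] after strafe(left, 1): x=3 y=1 heading=up
[2] after strafe(left, 1): x=2 y=1 heading=up
[3] after turn(right): x=2 y=1 heading=right
no other 3-command option fits: unique.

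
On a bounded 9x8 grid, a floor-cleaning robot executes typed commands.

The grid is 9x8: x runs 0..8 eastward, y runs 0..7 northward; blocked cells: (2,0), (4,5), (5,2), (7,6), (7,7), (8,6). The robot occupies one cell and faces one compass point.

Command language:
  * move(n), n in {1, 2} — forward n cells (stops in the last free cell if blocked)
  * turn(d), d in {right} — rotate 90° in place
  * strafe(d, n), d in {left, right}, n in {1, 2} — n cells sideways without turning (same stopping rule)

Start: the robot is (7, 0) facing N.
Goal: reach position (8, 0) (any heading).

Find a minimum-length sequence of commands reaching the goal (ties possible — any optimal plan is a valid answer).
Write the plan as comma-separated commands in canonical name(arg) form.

strafe(right, 2)

initial: (7, 0) facing N
1. strafe(right, 2) → (8, 0) facing N
minimal: 1 command(s), checked below 1.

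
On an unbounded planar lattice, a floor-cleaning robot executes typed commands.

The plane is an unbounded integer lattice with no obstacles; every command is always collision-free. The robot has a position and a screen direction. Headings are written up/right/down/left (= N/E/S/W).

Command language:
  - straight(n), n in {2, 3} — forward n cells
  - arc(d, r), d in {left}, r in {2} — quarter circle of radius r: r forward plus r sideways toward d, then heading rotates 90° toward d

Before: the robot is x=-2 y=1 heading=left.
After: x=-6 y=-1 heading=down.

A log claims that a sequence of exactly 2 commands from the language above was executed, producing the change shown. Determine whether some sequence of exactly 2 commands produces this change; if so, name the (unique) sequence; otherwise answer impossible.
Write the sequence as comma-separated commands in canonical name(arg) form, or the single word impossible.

key: position moved to (-6,-1) AND the heading swung to S — translation plus rotation needed
start: x=-2 y=1 heading=left
step 1 (straight(2)): x=-4 y=1 heading=left
step 2 (arc(left, 2)): x=-6 y=-1 heading=down
uniquely the one of 9 2-step routes that fits.

straight(2), arc(left, 2)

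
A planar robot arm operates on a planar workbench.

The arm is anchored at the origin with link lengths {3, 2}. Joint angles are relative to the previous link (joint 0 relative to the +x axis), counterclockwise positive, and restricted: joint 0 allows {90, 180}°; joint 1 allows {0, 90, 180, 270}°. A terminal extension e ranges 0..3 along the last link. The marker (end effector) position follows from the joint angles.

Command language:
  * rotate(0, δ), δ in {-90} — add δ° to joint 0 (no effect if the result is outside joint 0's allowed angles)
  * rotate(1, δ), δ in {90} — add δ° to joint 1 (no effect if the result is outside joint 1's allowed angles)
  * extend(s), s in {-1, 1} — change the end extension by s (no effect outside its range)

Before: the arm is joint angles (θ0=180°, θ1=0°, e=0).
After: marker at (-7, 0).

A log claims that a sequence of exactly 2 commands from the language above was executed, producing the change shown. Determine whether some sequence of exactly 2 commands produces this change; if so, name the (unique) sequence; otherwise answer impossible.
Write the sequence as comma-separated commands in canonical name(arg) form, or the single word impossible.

start: joint angles (θ0=180°, θ1=0°, e=0)
[1] after extend(1): joint angles (θ0=180°, θ1=0°, e=1)
[2] after extend(1): joint angles (θ0=180°, θ1=0°, e=2)
uniquely the one of 16 2-step routes that fits.

extend(1), extend(1)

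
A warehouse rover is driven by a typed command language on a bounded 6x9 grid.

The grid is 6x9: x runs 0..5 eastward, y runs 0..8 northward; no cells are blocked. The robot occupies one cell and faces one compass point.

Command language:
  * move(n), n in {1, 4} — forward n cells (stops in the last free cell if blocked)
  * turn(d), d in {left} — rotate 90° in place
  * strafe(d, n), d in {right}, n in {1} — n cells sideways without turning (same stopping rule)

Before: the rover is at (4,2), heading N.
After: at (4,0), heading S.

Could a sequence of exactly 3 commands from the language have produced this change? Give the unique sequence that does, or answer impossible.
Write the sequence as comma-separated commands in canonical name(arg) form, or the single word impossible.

turn(left), turn(left), move(4)

key: order matters: swapping turn(left) and move(4) lands elsewhere
begin: at (4,2), heading N
1. turn(left) → at (4,2), heading W
2. turn(left) → at (4,2), heading S
3. move(4) → at (4,0), heading S
uniquely the one of 64 3-step routes that fits.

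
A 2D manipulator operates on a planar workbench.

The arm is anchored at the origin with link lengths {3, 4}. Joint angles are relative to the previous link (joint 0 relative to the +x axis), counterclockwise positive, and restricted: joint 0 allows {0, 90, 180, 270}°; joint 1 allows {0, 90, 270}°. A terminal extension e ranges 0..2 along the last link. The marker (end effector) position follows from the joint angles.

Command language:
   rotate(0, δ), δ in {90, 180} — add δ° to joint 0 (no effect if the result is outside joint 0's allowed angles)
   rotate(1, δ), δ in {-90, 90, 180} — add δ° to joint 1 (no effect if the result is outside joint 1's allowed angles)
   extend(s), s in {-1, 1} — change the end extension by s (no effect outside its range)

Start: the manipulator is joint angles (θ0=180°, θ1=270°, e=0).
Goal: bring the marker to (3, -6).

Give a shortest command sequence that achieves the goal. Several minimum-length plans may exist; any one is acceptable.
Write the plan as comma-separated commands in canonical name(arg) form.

from: joint angles (θ0=180°, θ1=270°, e=0)
1. rotate(0, 180) → joint angles (θ0=0°, θ1=270°, e=0)
2. extend(1) → joint angles (θ0=0°, θ1=270°, e=1)
3. extend(1) → joint angles (θ0=0°, θ1=270°, e=2)
nothing shorter than 3 reaches the goal.

rotate(0, 180), extend(1), extend(1)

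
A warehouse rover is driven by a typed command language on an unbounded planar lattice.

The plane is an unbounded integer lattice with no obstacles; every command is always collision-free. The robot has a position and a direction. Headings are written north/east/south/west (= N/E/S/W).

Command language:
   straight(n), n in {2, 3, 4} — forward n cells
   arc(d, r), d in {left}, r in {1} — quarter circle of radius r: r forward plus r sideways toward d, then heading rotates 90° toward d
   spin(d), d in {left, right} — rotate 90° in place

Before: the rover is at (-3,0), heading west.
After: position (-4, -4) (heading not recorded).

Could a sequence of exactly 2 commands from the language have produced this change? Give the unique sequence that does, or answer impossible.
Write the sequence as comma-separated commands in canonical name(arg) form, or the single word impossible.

arc(left, 1), straight(3)

key: running straight(3) before arc(left, 1) would end elsewhere — order is forced
from: at (-3,0), heading west
1. arc(left, 1) → at (-4,-1), heading south
2. straight(3) → at (-4,-4), heading south
uniquely the one of 36 2-step routes that fits.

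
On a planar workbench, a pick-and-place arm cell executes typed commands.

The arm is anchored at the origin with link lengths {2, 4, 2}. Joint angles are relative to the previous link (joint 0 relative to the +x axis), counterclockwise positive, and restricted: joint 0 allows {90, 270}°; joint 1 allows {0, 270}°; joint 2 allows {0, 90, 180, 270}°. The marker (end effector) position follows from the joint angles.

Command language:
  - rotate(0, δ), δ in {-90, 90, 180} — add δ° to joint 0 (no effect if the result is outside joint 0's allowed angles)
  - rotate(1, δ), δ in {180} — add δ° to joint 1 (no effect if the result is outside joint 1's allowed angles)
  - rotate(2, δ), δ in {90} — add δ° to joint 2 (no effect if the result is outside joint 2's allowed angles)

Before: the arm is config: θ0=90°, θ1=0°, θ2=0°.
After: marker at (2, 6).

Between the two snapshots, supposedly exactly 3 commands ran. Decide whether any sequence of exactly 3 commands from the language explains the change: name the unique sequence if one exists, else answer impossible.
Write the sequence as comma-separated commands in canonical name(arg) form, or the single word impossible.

initial: config: θ0=90°, θ1=0°, θ2=0°
[1] after rotate(2, 90): config: θ0=90°, θ1=0°, θ2=90°
[2] after rotate(2, 90): config: θ0=90°, θ1=0°, θ2=180°
[3] after rotate(2, 90): config: θ0=90°, θ1=0°, θ2=270°
no rival 3-sequence matches.

rotate(2, 90), rotate(2, 90), rotate(2, 90)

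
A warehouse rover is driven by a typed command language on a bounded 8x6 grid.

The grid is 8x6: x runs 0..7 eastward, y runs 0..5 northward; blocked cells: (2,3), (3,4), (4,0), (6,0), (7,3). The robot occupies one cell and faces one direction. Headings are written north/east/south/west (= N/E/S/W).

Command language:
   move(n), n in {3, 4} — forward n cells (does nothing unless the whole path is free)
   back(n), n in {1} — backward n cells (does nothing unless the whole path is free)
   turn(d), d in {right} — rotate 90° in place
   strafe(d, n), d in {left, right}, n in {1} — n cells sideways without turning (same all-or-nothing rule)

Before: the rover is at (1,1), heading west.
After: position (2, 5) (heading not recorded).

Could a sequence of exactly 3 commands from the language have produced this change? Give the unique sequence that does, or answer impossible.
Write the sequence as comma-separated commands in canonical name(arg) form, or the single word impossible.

turn(right), move(4), strafe(right, 1)

key: running strafe(right, 1) before turn(right) would end elsewhere — order is forced
t0: at (1,1), heading west
1. turn(right) → at (1,1), heading north
2. move(4) → at (1,5), heading north
3. strafe(right, 1) → at (2,5), heading north
all 216 alternatives checked — unique.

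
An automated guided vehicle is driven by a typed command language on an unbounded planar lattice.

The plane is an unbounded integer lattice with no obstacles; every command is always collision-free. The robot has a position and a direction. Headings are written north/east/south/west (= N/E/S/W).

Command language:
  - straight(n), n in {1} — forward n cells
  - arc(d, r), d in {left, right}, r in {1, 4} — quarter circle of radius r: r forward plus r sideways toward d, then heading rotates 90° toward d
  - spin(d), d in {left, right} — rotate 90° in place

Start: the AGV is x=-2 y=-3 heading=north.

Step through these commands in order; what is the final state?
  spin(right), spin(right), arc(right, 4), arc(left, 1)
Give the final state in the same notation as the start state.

from: x=-2 y=-3 heading=north
[1] after spin(right): x=-2 y=-3 heading=east
[2] after spin(right): x=-2 y=-3 heading=south
[3] after arc(right, 4): x=-6 y=-7 heading=west
[4] after arc(left, 1): x=-7 y=-8 heading=south

x=-7 y=-8 heading=south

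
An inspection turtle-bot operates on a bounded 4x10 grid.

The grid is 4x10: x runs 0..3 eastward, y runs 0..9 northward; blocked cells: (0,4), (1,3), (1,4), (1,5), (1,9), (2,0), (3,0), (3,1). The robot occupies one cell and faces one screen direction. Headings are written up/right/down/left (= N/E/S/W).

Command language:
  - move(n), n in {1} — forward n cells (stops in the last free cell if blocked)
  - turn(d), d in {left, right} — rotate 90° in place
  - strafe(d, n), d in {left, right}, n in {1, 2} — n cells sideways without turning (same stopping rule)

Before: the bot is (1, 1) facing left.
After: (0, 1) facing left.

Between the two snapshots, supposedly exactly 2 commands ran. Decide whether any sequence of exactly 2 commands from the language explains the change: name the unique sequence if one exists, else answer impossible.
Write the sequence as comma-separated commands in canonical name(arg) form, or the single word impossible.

key: the second move(1) runs into the grid edge before its full distance
begin: (1, 1) facing left
1. move(1) → (0, 1) facing left
2. move(1) → (0, 1) facing left
no rival 2-sequence matches.

move(1), move(1)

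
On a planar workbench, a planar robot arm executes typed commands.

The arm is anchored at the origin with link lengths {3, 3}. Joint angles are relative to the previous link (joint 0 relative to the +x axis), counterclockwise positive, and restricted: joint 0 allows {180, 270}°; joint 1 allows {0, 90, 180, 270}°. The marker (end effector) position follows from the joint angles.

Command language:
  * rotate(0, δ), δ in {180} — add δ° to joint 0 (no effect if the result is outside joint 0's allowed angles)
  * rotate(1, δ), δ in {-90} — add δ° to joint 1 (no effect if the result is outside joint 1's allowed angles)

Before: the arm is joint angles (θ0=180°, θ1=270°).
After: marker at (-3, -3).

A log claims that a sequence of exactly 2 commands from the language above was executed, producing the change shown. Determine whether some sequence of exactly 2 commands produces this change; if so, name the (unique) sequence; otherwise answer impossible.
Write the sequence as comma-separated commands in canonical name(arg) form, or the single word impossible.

begin: joint angles (θ0=180°, θ1=270°)
step 1 (rotate(1, -90)): joint angles (θ0=180°, θ1=180°)
step 2 (rotate(1, -90)): joint angles (θ0=180°, θ1=90°)
uniquely the one of 4 2-step routes that fits.

rotate(1, -90), rotate(1, -90)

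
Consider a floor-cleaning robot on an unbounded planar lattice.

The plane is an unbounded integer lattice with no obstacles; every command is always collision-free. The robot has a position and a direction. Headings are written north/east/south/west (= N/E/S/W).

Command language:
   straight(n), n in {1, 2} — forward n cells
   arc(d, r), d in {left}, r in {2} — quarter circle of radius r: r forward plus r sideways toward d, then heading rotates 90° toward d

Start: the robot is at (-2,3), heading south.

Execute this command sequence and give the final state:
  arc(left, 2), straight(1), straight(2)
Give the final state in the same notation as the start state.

at (3,1), heading east

start: at (-2,3), heading south
[1] after arc(left, 2): at (0,1), heading east
[2] after straight(1): at (1,1), heading east
[3] after straight(2): at (3,1), heading east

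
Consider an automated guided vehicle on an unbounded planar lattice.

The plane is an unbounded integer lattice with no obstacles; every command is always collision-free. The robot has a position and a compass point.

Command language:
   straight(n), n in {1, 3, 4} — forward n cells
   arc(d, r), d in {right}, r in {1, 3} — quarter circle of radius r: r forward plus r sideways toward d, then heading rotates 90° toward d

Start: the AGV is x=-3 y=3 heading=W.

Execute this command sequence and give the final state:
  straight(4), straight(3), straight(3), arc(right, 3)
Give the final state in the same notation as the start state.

x=-16 y=6 heading=N

start: x=-3 y=3 heading=W
[1] after straight(4): x=-7 y=3 heading=W
[2] after straight(3): x=-10 y=3 heading=W
[3] after straight(3): x=-13 y=3 heading=W
[4] after arc(right, 3): x=-16 y=6 heading=N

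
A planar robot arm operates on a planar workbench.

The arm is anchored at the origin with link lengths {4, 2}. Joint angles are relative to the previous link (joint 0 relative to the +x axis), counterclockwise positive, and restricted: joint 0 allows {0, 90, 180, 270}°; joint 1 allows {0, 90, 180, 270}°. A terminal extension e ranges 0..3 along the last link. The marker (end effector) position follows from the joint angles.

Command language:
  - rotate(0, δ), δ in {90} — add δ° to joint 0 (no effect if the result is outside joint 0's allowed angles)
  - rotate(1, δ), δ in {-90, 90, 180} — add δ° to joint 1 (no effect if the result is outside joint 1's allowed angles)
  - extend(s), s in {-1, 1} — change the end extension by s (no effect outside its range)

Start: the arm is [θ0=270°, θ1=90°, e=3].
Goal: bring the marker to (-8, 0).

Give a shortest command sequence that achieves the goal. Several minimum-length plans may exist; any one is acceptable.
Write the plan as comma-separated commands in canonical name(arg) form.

begin: [θ0=270°, θ1=90°, e=3]
1. extend(-1) → [θ0=270°, θ1=90°, e=2]
2. rotate(0, 90) → [θ0=0°, θ1=90°, e=2]
3. rotate(0, 90) → [θ0=90°, θ1=90°, e=2]
4. rotate(0, 90) → [θ0=180°, θ1=90°, e=2]
5. rotate(1, -90) → [θ0=180°, θ1=0°, e=2]
shorter routes all fall short; 5 is best.

extend(-1), rotate(0, 90), rotate(0, 90), rotate(0, 90), rotate(1, -90)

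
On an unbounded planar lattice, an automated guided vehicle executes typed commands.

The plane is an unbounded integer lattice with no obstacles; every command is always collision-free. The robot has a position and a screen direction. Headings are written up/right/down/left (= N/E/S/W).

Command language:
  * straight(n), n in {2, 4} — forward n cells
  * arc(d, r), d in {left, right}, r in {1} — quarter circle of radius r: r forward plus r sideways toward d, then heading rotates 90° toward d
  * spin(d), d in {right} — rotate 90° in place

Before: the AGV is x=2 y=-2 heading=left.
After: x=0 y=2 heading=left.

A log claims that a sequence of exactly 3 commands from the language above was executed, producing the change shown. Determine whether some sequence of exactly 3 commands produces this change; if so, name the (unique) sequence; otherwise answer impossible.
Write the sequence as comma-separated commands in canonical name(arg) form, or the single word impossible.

arc(right, 1), straight(2), arc(left, 1)

key: order matters: swapping arc(right, 1) and arc(left, 1) lands elsewhere
initial: x=2 y=-2 heading=left
[1] after arc(right, 1): x=1 y=-1 heading=up
[2] after straight(2): x=1 y=1 heading=up
[3] after arc(left, 1): x=0 y=2 heading=left
no other 3-command option fits: unique.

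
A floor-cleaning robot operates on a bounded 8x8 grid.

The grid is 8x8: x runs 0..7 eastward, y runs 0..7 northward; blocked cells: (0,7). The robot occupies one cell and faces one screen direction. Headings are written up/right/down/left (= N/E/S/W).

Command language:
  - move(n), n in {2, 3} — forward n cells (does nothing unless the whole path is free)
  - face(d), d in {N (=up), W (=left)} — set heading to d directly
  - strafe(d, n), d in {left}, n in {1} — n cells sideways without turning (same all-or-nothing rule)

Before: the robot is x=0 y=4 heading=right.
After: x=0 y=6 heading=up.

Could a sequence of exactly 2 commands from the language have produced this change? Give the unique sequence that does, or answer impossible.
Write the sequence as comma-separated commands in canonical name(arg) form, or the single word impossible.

face(N), move(2)

key: order matters: swapping face(N) and move(2) lands elsewhere
from: x=0 y=4 heading=right
step 1 (face(N)): x=0 y=4 heading=up
step 2 (move(2)): x=0 y=6 heading=up
all 25 alternatives checked — unique.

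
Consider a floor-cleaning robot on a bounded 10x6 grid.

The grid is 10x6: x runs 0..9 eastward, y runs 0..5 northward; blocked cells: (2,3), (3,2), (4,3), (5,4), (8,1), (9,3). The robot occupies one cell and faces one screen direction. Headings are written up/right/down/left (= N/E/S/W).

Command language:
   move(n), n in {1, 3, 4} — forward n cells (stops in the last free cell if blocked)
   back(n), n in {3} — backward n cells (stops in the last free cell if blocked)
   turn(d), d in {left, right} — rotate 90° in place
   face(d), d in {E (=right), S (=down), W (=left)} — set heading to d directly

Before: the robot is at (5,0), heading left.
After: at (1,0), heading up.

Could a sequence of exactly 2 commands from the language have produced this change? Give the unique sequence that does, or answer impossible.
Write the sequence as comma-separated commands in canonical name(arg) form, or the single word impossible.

key: running turn(right) before move(4) would end elsewhere — order is forced
begin: at (5,0), heading left
t=1 move(4) ⇒ at (1,0), heading left
t=2 turn(right) ⇒ at (1,0), heading up
all 81 alternatives checked — unique.

move(4), turn(right)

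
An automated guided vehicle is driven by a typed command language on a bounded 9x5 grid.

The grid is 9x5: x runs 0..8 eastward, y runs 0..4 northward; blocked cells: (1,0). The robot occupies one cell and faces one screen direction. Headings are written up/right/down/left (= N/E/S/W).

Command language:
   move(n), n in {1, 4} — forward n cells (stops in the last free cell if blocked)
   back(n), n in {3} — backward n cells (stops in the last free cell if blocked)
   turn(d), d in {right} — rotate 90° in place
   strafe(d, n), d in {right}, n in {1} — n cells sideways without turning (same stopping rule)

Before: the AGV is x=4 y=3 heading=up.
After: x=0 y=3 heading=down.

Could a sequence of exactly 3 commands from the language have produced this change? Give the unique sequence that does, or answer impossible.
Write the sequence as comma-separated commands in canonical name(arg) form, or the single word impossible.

every 3-command combo misses the target.

impossible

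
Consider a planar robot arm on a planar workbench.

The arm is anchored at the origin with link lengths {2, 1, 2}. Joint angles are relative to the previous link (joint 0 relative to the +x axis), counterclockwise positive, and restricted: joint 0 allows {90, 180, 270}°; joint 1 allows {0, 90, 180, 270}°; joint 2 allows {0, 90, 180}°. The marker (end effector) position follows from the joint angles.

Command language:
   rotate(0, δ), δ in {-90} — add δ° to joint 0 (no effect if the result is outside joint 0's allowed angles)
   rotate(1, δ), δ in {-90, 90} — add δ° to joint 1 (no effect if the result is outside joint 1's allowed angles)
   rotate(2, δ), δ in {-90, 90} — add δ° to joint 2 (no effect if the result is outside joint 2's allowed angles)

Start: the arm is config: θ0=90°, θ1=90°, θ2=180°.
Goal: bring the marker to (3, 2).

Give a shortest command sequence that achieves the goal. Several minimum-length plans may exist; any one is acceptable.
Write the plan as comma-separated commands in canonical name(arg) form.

rotate(1, -90), rotate(1, -90), rotate(2, -90), rotate(2, -90)

t0: config: θ0=90°, θ1=90°, θ2=180°
1. rotate(1, -90) → config: θ0=90°, θ1=0°, θ2=180°
2. rotate(1, -90) → config: θ0=90°, θ1=270°, θ2=180°
3. rotate(2, -90) → config: θ0=90°, θ1=270°, θ2=90°
4. rotate(2, -90) → config: θ0=90°, θ1=270°, θ2=0°
nothing shorter than 4 reaches the goal.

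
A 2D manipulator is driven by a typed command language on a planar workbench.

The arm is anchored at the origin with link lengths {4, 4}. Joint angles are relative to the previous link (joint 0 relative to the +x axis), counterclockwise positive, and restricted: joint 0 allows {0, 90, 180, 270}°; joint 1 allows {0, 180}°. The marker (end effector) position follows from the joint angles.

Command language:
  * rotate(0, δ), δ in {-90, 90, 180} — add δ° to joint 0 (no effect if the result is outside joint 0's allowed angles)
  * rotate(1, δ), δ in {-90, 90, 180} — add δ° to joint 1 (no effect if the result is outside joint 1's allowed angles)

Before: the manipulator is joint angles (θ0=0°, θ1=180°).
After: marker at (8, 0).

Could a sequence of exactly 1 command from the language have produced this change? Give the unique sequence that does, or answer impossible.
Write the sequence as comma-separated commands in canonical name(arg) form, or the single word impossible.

rotate(1, 180)

start: joint angles (θ0=0°, θ1=180°)
[1] after rotate(1, 180): joint angles (θ0=0°, θ1=0°)
all 6 alternatives checked — unique.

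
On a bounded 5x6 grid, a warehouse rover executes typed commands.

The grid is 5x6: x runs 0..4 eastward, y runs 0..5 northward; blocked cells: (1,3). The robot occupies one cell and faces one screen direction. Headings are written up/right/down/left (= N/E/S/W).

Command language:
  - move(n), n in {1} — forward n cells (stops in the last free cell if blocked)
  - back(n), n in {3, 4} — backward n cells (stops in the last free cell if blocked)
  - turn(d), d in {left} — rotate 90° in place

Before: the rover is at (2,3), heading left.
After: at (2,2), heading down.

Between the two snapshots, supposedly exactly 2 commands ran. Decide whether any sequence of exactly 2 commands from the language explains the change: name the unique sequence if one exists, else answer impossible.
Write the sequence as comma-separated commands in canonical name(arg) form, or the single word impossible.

key: cell and facing (now S) both changed — the 2 commands mix motion and turning
initial: at (2,3), heading left
t=1 turn(left) ⇒ at (2,3), heading down
t=2 move(1) ⇒ at (2,2), heading down
uniquely the one of 16 2-step routes that fits.

turn(left), move(1)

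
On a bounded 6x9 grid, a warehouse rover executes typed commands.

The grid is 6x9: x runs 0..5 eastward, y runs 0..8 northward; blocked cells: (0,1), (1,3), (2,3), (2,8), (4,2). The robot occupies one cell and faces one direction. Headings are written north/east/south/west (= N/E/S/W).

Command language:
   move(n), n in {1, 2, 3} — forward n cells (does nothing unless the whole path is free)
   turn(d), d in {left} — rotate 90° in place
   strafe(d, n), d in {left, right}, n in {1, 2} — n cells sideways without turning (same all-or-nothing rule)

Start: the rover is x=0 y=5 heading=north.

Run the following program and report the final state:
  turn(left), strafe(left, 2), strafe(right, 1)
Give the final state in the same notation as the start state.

initial: x=0 y=5 heading=north
t=1 turn(left) ⇒ x=0 y=5 heading=west
t=2 strafe(left, 2) ⇒ x=0 y=3 heading=west
t=3 strafe(right, 1) ⇒ x=0 y=4 heading=west

x=0 y=4 heading=west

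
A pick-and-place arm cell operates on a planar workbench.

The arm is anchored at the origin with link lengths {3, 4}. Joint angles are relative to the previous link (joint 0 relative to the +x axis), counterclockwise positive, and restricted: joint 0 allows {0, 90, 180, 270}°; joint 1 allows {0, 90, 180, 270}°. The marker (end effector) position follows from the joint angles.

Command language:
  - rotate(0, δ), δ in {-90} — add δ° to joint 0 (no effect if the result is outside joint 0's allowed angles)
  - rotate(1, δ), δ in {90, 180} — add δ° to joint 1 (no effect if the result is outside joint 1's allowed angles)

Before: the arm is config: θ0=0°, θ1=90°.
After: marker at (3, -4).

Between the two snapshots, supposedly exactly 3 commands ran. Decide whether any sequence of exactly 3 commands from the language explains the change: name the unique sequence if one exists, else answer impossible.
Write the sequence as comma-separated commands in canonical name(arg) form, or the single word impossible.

rotate(1, 180), rotate(1, 180), rotate(1, 180)

start: config: θ0=0°, θ1=90°
t=1 rotate(1, 180) ⇒ config: θ0=0°, θ1=270°
t=2 rotate(1, 180) ⇒ config: θ0=0°, θ1=90°
t=3 rotate(1, 180) ⇒ config: θ0=0°, θ1=270°
uniquely the one of 27 3-step routes that fits.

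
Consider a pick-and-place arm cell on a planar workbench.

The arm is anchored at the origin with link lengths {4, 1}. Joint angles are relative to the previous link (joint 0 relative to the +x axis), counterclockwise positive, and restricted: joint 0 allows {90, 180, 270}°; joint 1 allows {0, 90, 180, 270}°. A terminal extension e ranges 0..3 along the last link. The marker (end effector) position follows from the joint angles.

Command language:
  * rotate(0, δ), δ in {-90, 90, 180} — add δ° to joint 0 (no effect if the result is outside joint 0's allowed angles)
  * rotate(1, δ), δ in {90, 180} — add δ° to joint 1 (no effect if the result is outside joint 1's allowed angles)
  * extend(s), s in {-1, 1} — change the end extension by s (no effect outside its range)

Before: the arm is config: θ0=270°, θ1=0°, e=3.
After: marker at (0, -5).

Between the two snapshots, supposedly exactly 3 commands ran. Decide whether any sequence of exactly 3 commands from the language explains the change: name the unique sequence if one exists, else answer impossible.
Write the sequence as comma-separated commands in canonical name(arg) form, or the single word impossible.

begin: config: θ0=270°, θ1=0°, e=3
[1] after extend(-1): config: θ0=270°, θ1=0°, e=2
[2] after extend(-1): config: θ0=270°, θ1=0°, e=1
[3] after extend(-1): config: θ0=270°, θ1=0°, e=0
no rival 3-sequence matches.

extend(-1), extend(-1), extend(-1)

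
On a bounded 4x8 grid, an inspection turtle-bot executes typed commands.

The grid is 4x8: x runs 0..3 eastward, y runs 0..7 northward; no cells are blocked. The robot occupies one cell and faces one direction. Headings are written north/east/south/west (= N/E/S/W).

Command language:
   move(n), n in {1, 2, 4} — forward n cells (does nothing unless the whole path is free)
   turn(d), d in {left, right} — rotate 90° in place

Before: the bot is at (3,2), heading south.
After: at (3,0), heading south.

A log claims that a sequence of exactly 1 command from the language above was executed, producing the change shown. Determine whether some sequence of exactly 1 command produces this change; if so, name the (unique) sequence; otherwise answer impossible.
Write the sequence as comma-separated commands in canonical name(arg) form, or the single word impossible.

key: still facing S — the one step turns nothing
start: at (3,2), heading south
t=1 move(2) ⇒ at (3,0), heading south
uniquely the one of 5 1-step routes that fits.

move(2)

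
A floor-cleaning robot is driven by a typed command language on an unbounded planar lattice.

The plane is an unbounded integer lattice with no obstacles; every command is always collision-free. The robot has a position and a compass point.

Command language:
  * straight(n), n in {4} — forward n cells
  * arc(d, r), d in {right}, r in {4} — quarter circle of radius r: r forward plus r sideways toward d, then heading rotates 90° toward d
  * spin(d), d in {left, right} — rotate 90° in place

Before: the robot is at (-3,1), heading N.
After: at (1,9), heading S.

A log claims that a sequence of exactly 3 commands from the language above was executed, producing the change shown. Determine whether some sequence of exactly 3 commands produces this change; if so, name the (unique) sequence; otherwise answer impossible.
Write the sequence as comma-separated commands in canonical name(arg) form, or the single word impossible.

key: position moved to (1,9) AND the heading swung to S — translation plus rotation needed
start: at (-3,1), heading N
[1] after straight(4): at (-3,5), heading N
[2] after arc(right, 4): at (1,9), heading E
[3] after spin(right): at (1,9), heading S
uniquely the one of 64 3-step routes that fits.

straight(4), arc(right, 4), spin(right)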